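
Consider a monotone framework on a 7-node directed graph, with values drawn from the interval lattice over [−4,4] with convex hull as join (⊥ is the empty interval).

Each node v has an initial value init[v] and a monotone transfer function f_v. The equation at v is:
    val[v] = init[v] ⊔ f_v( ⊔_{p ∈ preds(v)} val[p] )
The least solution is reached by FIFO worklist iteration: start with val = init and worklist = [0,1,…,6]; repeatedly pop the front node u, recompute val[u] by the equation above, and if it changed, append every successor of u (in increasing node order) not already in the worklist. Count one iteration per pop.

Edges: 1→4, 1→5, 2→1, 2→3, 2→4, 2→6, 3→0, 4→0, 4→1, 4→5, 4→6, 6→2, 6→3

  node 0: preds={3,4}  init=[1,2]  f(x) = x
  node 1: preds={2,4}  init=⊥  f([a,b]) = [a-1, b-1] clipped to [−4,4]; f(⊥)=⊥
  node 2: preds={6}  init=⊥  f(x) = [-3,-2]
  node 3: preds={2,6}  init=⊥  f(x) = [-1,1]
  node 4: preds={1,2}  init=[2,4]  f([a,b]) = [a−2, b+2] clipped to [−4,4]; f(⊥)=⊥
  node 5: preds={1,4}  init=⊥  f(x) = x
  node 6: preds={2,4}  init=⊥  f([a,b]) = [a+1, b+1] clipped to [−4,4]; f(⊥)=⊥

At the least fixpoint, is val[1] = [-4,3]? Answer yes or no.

yes

Iteration log — 13 steps:
  step 1. node 0  ⊔preds=[2,4]  new=[1,4]  old=[1,2]  +wl: 
  step 2. node 1  ⊔preds=[2,4]  new=[1,3]  old=⊥  +wl: 
  step 3. node 2  ⊔preds=⊥  new=[-3,-2]  old=⊥  +wl: 1
  step 4. node 3  ⊔preds=[-3,-2]  new=[-1,1]  old=⊥  +wl: 0
  step 5. node 4  ⊔preds=[-3,3]  new=[-4,4]  old=[2,4]  +wl: 
  step 6. node 5  ⊔preds=[-4,4]  new=[-4,4]  old=⊥  +wl: 
  step 7. node 6  ⊔preds=[-4,4]  new=[-3,4]  old=⊥  +wl: 2,3
  step 8. node 1  ⊔preds=[-4,4]  new=[-4,3]  old=[1,3]  +wl: 4,5
  step 9. node 0  ⊔preds=[-4,4]  new=[-4,4]  old=[1,4]  +wl: 
  step 10. node 2  ⊔preds=[-3,4]  new=[-3,-2]  stable
  step 11. node 3  ⊔preds=[-3,4]  new=[-1,1]  stable
  step 12. node 4  ⊔preds=[-4,3]  new=[-4,4]  stable
  step 13. node 5  ⊔preds=[-4,4]  new=[-4,4]  stable

Least fixpoint reached:
  node 0: [-4,4]
  node 1: [-4,3]
  node 2: [-3,-2]
  node 3: [-1,1]
  node 4: [-4,4]
  node 5: [-4,4]
  node 6: [-3,4]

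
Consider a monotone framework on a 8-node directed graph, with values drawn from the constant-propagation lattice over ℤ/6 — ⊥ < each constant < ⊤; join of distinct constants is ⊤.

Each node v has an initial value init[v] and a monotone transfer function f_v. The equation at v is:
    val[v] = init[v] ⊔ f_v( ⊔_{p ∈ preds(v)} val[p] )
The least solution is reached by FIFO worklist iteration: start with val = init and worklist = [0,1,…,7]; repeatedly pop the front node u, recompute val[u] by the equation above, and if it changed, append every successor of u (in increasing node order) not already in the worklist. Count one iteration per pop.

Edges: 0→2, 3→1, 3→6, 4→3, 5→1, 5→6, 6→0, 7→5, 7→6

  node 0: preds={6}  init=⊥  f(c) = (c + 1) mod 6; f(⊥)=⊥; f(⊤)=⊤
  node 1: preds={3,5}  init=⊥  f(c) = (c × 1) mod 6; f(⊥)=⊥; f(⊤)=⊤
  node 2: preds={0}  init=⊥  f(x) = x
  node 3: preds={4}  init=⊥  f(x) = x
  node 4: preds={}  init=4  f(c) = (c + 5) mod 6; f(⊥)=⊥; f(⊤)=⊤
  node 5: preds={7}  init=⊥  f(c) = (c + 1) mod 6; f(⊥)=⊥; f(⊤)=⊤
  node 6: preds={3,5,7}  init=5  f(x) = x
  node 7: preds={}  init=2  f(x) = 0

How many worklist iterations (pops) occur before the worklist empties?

Trace (14 dequeues):
  [1] u=0 | in 5 | out 0 | prev ⊥ | push {}
  [2] u=1 | in ⊥ | out ⊥ | ==
  [3] u=2 | in 0 | out 0 | prev ⊥ | push {}
  [4] u=3 | in 4 | out 4 | prev ⊥ | push {1}
  [5] u=4 | in ⊥ | out 4 | ==
  [6] u=5 | in 2 | out 3 | prev ⊥ | push {}
  [7] u=6 | in ⊤ | out ⊤ | prev 5 | push {0}
  [8] u=7 | in ⊥ | out ⊤ | prev 2 | push {5,6}
  [9] u=1 | in ⊤ | out ⊤ | prev ⊥ | push {}
  [10] u=0 | in ⊤ | out ⊤ | prev 0 | push {2}
  [11] u=5 | in ⊤ | out ⊤ | prev 3 | push {1}
  [12] u=6 | in ⊤ | out ⊤ | ==
  [13] u=2 | in ⊤ | out ⊤ | prev 0 | push {}
  [14] u=1 | in ⊤ | out ⊤ | ==

Converged values:
  [0] ⊤
  [1] ⊤
  [2] ⊤
  [3] 4
  [4] 4
  [5] ⊤
  [6] ⊤
  [7] ⊤

14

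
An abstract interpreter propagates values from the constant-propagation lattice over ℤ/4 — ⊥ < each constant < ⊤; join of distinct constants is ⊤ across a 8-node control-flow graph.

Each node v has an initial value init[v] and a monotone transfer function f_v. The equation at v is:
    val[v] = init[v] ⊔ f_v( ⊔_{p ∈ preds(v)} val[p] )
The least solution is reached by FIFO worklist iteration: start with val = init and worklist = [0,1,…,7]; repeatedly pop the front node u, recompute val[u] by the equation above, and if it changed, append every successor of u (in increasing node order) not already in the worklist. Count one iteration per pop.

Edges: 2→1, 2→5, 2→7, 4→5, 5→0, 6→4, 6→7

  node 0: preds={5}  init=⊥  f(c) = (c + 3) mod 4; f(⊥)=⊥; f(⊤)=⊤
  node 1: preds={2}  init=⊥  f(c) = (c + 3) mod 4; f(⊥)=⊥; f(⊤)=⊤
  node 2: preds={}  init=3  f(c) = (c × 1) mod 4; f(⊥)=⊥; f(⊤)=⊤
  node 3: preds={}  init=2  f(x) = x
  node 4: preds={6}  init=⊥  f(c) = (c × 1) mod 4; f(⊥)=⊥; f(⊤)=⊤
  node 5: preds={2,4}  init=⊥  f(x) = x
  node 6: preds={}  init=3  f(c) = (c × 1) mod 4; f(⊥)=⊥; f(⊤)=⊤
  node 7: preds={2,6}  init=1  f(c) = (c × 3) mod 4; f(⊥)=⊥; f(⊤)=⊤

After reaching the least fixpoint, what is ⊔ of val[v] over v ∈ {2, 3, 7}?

Iteration log — 9 steps:
  step 1. node 0  ⊔preds=⊥  new=⊥  stable
  step 2. node 1  ⊔preds=3  new=2  old=⊥  +wl: 
  step 3. node 2  ⊔preds=⊥  new=3  stable
  step 4. node 3  ⊔preds=⊥  new=2  stable
  step 5. node 4  ⊔preds=3  new=3  old=⊥  +wl: 
  step 6. node 5  ⊔preds=3  new=3  old=⊥  +wl: 0
  step 7. node 6  ⊔preds=⊥  new=3  stable
  step 8. node 7  ⊔preds=3  new=1  stable
  step 9. node 0  ⊔preds=3  new=2  old=⊥  +wl: 

Least fixpoint reached:
  node 0: 2
  node 1: 2
  node 2: 3
  node 3: 2
  node 4: 3
  node 5: 3
  node 6: 3
  node 7: 1

⊤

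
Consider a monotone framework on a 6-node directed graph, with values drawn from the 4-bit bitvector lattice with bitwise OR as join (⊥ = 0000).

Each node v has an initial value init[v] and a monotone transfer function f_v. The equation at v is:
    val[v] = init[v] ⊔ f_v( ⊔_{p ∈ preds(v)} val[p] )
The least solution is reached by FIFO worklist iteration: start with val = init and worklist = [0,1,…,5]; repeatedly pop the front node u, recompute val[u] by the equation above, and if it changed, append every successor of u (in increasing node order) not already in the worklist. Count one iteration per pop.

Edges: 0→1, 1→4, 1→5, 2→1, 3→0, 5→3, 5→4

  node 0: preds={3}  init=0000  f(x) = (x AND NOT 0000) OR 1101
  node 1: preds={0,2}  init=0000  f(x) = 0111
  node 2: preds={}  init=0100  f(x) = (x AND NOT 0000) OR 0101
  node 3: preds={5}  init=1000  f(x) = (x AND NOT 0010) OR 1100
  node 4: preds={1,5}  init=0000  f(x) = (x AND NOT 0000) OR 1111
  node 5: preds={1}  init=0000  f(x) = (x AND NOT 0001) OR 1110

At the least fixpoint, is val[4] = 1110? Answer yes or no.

no

Trace (10 dequeues):
  [1] u=0 | in 1000 | out 1101 | prev 0000 | push {}
  [2] u=1 | in 1101 | out 0111 | prev 0000 | push {}
  [3] u=2 | in 0000 | out 0101 | prev 0100 | push {1}
  [4] u=3 | in 0000 | out 1100 | prev 1000 | push {0}
  [5] u=4 | in 0111 | out 1111 | prev 0000 | push {}
  [6] u=5 | in 0111 | out 1110 | prev 0000 | push {3,4}
  [7] u=1 | in 1101 | out 0111 | ==
  [8] u=0 | in 1100 | out 1101 | ==
  [9] u=3 | in 1110 | out 1100 | ==
  [10] u=4 | in 1111 | out 1111 | ==

Converged values:
  [0] 1101
  [1] 0111
  [2] 0101
  [3] 1100
  [4] 1111
  [5] 1110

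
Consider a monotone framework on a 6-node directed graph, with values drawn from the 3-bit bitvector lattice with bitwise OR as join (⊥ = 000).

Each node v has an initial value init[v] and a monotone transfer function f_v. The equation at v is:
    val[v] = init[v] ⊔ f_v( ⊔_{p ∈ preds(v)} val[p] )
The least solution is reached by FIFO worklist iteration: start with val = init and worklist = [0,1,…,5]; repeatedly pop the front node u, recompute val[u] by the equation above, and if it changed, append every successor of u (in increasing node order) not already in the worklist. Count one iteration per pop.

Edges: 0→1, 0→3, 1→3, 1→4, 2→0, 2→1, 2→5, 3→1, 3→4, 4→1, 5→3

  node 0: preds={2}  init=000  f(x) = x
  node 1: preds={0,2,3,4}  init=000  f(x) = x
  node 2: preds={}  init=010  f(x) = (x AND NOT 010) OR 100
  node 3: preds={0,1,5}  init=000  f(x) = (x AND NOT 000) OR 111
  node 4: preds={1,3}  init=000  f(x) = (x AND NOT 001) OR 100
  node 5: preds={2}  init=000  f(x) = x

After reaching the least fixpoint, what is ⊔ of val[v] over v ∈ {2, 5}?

Worklist (10 pops):
  #1 pop 0: in=010 → 010 (was 000); enqueue []
  #2 pop 1: in=010 → 010 (was 000); enqueue []
  #3 pop 2: in=000 → 110 (was 010); enqueue [0,1]
  #4 pop 3: in=010 → 111 (was 000); enqueue []
  #5 pop 4: in=111 → 110 (was 000); enqueue []
  #6 pop 5: in=110 → 110 (was 000); enqueue [3]
  #7 pop 0: in=110 → 110 (was 010); enqueue []
  #8 pop 1: in=111 → 111 (was 010); enqueue [4]
  #9 pop 3: in=111 → 111 (no change)
  #10 pop 4: in=111 → 110 (no change)

Fixpoint:
  val[0] = 110
  val[1] = 111
  val[2] = 110
  val[3] = 111
  val[4] = 110
  val[5] = 110

110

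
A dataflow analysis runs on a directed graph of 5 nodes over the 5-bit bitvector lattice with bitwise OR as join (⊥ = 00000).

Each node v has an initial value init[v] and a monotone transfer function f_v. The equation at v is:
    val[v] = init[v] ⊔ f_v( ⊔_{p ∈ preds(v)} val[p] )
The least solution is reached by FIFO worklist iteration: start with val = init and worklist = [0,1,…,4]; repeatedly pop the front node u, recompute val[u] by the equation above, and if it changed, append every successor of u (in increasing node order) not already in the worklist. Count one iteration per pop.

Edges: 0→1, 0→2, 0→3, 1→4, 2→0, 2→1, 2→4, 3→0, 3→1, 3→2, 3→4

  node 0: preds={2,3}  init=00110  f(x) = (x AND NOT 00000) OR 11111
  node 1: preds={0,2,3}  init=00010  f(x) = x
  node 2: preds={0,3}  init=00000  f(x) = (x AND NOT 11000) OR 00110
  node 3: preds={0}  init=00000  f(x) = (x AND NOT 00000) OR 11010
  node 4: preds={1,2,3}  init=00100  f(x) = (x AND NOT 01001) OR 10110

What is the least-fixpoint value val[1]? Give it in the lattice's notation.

Trace (8 dequeues):
  [1] u=0 | in 00000 | out 11111 | prev 00110 | push {}
  [2] u=1 | in 11111 | out 11111 | prev 00010 | push {}
  [3] u=2 | in 11111 | out 00111 | prev 00000 | push {0,1}
  [4] u=3 | in 11111 | out 11111 | prev 00000 | push {2}
  [5] u=4 | in 11111 | out 10110 | prev 00100 | push {}
  [6] u=0 | in 11111 | out 11111 | ==
  [7] u=1 | in 11111 | out 11111 | ==
  [8] u=2 | in 11111 | out 00111 | ==

Converged values:
  [0] 11111
  [1] 11111
  [2] 00111
  [3] 11111
  [4] 10110

11111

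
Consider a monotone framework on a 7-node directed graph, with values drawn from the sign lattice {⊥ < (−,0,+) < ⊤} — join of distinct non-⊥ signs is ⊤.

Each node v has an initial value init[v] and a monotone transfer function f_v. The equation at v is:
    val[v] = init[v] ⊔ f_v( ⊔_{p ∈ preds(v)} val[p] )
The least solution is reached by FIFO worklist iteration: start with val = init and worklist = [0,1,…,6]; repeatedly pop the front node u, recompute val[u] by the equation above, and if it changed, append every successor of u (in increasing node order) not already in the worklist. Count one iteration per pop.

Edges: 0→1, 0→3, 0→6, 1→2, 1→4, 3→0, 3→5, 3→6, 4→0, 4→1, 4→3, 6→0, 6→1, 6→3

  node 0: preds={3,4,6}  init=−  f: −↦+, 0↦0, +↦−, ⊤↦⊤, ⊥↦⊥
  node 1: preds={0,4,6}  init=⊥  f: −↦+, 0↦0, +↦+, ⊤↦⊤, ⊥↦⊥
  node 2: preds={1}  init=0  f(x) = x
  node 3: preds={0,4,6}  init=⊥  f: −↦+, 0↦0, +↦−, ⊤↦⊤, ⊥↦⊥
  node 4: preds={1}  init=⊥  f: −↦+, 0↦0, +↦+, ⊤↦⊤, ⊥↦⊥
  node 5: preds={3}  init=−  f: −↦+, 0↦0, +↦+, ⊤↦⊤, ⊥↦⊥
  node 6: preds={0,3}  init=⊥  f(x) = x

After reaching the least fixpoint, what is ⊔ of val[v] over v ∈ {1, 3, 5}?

Iteration log — 17 steps:
  step 1. node 0  ⊔preds=⊥  new=−  stable
  step 2. node 1  ⊔preds=−  new=+  old=⊥  +wl: 
  step 3. node 2  ⊔preds=+  new=⊤  old=0  +wl: 
  step 4. node 3  ⊔preds=−  new=+  old=⊥  +wl: 0
  step 5. node 4  ⊔preds=+  new=+  old=⊥  +wl: 1,3
  step 6. node 5  ⊔preds=+  new=⊤  old=−  +wl: 
  step 7. node 6  ⊔preds=⊤  new=⊤  old=⊥  +wl: 
  step 8. node 0  ⊔preds=⊤  new=⊤  old=−  +wl: 6
  step 9. node 1  ⊔preds=⊤  new=⊤  old=+  +wl: 2,4
  step 10. node 3  ⊔preds=⊤  new=⊤  old=+  +wl: 0,5
  step 11. node 6  ⊔preds=⊤  new=⊤  stable
  step 12. node 2  ⊔preds=⊤  new=⊤  stable
  step 13. node 4  ⊔preds=⊤  new=⊤  old=+  +wl: 1,3
  step 14. node 0  ⊔preds=⊤  new=⊤  stable
  step 15. node 5  ⊔preds=⊤  new=⊤  stable
  step 16. node 1  ⊔preds=⊤  new=⊤  stable
  step 17. node 3  ⊔preds=⊤  new=⊤  stable

Least fixpoint reached:
  node 0: ⊤
  node 1: ⊤
  node 2: ⊤
  node 3: ⊤
  node 4: ⊤
  node 5: ⊤
  node 6: ⊤

⊤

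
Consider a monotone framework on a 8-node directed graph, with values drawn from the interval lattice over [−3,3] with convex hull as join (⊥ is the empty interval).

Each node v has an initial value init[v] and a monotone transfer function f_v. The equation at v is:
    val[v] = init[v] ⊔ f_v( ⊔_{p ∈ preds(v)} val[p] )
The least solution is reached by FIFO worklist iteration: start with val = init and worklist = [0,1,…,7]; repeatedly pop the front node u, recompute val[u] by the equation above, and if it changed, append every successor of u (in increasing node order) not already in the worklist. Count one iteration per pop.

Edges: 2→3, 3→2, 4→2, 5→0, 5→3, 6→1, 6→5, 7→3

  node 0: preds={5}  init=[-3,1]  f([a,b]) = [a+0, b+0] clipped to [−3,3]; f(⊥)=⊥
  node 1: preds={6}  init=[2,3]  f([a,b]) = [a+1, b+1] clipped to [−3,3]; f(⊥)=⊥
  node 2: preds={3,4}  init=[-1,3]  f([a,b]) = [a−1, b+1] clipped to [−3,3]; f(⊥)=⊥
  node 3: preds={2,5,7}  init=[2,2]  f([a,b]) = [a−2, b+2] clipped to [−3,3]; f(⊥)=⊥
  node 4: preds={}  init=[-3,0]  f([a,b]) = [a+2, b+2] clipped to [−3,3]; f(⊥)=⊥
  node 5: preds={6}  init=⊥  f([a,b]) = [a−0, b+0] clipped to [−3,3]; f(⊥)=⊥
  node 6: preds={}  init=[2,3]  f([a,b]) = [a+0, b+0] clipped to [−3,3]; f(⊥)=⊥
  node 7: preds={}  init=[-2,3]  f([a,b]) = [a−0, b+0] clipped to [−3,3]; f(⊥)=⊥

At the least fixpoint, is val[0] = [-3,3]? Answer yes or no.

yes

Worklist (11 pops):
  #1 pop 0: in=⊥ → [-3,1] (no change)
  #2 pop 1: in=[2,3] → [2,3] (no change)
  #3 pop 2: in=[-3,2] → [-3,3] (was [-1,3]); enqueue []
  #4 pop 3: in=[-3,3] → [-3,3] (was [2,2]); enqueue [2]
  #5 pop 4: in=⊥ → [-3,0] (no change)
  #6 pop 5: in=[2,3] → [2,3] (was ⊥); enqueue [0,3]
  #7 pop 6: in=⊥ → [2,3] (no change)
  #8 pop 7: in=⊥ → [-2,3] (no change)
  #9 pop 2: in=[-3,3] → [-3,3] (no change)
  #10 pop 0: in=[2,3] → [-3,3] (was [-3,1]); enqueue []
  #11 pop 3: in=[-3,3] → [-3,3] (no change)

Fixpoint:
  val[0] = [-3,3]
  val[1] = [2,3]
  val[2] = [-3,3]
  val[3] = [-3,3]
  val[4] = [-3,0]
  val[5] = [2,3]
  val[6] = [2,3]
  val[7] = [-2,3]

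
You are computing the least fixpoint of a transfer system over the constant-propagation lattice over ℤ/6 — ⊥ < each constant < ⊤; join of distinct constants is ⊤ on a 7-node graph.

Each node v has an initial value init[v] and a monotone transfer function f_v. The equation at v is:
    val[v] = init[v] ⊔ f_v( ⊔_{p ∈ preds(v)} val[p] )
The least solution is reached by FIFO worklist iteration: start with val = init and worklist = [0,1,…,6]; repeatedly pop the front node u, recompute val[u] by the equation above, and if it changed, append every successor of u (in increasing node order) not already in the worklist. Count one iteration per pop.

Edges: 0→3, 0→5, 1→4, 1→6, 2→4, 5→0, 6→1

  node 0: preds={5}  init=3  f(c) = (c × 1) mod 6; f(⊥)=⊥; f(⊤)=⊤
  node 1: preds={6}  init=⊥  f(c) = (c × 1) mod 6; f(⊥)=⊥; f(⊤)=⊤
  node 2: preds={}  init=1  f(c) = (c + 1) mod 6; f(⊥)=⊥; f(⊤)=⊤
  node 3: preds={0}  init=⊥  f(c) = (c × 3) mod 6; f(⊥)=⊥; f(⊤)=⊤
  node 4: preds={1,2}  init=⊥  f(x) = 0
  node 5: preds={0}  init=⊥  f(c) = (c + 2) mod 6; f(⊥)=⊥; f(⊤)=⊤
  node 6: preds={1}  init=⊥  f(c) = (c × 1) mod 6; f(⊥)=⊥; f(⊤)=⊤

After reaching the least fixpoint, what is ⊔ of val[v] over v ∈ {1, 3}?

Trace (11 dequeues):
  [1] u=0 | in ⊥ | out 3 | ==
  [2] u=1 | in ⊥ | out ⊥ | ==
  [3] u=2 | in ⊥ | out 1 | ==
  [4] u=3 | in 3 | out 3 | prev ⊥ | push {}
  [5] u=4 | in 1 | out 0 | prev ⊥ | push {}
  [6] u=5 | in 3 | out 5 | prev ⊥ | push {0}
  [7] u=6 | in ⊥ | out ⊥ | ==
  [8] u=0 | in 5 | out ⊤ | prev 3 | push {3,5}
  [9] u=3 | in ⊤ | out ⊤ | prev 3 | push {}
  [10] u=5 | in ⊤ | out ⊤ | prev 5 | push {0}
  [11] u=0 | in ⊤ | out ⊤ | ==

Converged values:
  [0] ⊤
  [1] ⊥
  [2] 1
  [3] ⊤
  [4] 0
  [5] ⊤
  [6] ⊥

⊤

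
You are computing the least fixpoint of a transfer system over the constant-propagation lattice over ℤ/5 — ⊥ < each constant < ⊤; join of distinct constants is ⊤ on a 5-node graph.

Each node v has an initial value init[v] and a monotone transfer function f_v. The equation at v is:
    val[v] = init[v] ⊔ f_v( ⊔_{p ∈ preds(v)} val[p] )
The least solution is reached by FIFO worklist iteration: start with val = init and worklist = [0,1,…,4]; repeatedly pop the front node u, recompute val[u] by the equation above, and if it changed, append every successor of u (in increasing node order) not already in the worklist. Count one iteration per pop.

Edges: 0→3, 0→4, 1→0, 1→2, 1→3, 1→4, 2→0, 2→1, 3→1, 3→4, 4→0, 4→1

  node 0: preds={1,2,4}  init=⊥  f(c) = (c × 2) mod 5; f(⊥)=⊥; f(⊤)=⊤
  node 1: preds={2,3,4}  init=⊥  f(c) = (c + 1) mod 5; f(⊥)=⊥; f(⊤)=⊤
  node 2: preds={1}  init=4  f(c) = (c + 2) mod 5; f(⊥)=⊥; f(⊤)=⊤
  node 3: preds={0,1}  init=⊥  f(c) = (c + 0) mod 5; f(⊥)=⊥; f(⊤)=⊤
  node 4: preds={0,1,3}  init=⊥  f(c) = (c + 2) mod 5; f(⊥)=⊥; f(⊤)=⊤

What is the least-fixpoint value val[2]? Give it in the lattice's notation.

⊤

Iteration log — 11 steps:
  step 1. node 0  ⊔preds=4  new=3  old=⊥  +wl: 
  step 2. node 1  ⊔preds=4  new=0  old=⊥  +wl: 0
  step 3. node 2  ⊔preds=0  new=⊤  old=4  +wl: 1
  step 4. node 3  ⊔preds=⊤  new=⊤  old=⊥  +wl: 
  step 5. node 4  ⊔preds=⊤  new=⊤  old=⊥  +wl: 
  step 6. node 0  ⊔preds=⊤  new=⊤  old=3  +wl: 3,4
  step 7. node 1  ⊔preds=⊤  new=⊤  old=0  +wl: 0,2
  step 8. node 3  ⊔preds=⊤  new=⊤  stable
  step 9. node 4  ⊔preds=⊤  new=⊤  stable
  step 10. node 0  ⊔preds=⊤  new=⊤  stable
  step 11. node 2  ⊔preds=⊤  new=⊤  stable

Least fixpoint reached:
  node 0: ⊤
  node 1: ⊤
  node 2: ⊤
  node 3: ⊤
  node 4: ⊤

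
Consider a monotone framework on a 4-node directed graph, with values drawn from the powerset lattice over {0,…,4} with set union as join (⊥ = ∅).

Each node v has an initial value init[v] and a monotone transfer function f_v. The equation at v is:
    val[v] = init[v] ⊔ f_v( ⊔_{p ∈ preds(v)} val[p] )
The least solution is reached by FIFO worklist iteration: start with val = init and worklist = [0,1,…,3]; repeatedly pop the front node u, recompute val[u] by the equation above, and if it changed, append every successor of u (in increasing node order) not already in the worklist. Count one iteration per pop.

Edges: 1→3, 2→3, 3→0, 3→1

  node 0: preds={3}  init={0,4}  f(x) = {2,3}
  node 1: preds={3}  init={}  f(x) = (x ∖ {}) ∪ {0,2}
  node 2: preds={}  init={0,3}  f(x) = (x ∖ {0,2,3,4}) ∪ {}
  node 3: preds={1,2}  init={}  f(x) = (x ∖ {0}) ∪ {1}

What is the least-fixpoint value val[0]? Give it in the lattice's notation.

{0,2,3,4}

Worklist (7 pops):
  #1 pop 0: in={} → {0,2,3,4} (was {0,4}); enqueue []
  #2 pop 1: in={} → {0,2} (was {}); enqueue []
  #3 pop 2: in={} → {0,3} (no change)
  #4 pop 3: in={0,2,3} → {1,2,3} (was {}); enqueue [0,1]
  #5 pop 0: in={1,2,3} → {0,2,3,4} (no change)
  #6 pop 1: in={1,2,3} → {0,1,2,3} (was {0,2}); enqueue [3]
  #7 pop 3: in={0,1,2,3} → {1,2,3} (no change)

Fixpoint:
  val[0] = {0,2,3,4}
  val[1] = {0,1,2,3}
  val[2] = {0,3}
  val[3] = {1,2,3}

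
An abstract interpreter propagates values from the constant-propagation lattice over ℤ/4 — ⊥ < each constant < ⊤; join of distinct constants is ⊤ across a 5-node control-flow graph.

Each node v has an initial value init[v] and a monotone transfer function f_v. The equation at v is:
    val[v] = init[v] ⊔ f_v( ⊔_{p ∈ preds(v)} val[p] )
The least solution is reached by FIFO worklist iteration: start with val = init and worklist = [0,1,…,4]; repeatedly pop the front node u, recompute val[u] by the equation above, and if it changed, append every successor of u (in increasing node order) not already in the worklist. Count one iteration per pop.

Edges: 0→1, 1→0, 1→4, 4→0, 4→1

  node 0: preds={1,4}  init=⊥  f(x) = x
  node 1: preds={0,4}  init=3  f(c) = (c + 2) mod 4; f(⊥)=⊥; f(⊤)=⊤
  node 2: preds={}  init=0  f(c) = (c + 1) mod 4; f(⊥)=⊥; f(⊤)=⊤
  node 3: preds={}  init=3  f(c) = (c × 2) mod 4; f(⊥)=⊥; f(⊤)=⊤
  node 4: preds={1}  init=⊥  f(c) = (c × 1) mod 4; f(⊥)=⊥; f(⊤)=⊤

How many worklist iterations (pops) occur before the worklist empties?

7

Iteration log — 7 steps:
  step 1. node 0  ⊔preds=3  new=3  old=⊥  +wl: 
  step 2. node 1  ⊔preds=3  new=⊤  old=3  +wl: 0
  step 3. node 2  ⊔preds=⊥  new=0  stable
  step 4. node 3  ⊔preds=⊥  new=3  stable
  step 5. node 4  ⊔preds=⊤  new=⊤  old=⊥  +wl: 1
  step 6. node 0  ⊔preds=⊤  new=⊤  old=3  +wl: 
  step 7. node 1  ⊔preds=⊤  new=⊤  stable

Least fixpoint reached:
  node 0: ⊤
  node 1: ⊤
  node 2: 0
  node 3: 3
  node 4: ⊤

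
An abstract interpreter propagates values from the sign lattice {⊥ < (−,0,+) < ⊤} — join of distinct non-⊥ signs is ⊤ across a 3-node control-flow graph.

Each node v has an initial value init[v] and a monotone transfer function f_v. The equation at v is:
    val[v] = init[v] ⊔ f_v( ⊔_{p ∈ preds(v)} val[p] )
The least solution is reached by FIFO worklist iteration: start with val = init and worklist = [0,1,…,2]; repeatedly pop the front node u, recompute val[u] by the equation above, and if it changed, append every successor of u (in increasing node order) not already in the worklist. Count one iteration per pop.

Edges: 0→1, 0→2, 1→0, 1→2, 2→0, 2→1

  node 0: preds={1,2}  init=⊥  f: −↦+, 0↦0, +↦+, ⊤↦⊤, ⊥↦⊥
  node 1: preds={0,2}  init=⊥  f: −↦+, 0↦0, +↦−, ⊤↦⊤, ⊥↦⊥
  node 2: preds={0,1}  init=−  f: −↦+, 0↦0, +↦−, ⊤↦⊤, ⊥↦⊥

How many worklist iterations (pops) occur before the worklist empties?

Worklist (6 pops):
  #1 pop 0: in=− → + (was ⊥); enqueue []
  #2 pop 1: in=⊤ → ⊤ (was ⊥); enqueue [0]
  #3 pop 2: in=⊤ → ⊤ (was −); enqueue [1]
  #4 pop 0: in=⊤ → ⊤ (was +); enqueue [2]
  #5 pop 1: in=⊤ → ⊤ (no change)
  #6 pop 2: in=⊤ → ⊤ (no change)

Fixpoint:
  val[0] = ⊤
  val[1] = ⊤
  val[2] = ⊤

6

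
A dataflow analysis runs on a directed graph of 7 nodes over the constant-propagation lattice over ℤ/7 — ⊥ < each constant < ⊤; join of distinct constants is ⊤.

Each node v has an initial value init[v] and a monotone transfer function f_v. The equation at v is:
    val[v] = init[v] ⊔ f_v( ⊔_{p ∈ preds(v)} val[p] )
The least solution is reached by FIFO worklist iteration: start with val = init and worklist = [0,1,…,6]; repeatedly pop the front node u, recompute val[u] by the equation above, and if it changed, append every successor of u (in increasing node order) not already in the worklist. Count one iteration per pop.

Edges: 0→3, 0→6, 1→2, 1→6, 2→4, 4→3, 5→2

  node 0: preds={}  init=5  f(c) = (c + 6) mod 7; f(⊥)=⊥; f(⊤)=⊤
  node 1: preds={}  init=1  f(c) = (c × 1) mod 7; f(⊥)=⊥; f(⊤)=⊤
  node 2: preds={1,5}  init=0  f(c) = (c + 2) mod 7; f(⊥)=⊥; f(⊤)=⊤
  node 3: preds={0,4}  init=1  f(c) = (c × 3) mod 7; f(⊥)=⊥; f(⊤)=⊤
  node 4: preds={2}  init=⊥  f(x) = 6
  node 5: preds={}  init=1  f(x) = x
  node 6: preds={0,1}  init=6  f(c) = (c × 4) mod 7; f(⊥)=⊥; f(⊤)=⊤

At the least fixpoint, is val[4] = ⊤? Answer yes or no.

no

Worklist (8 pops):
  #1 pop 0: in=⊥ → 5 (no change)
  #2 pop 1: in=⊥ → 1 (no change)
  #3 pop 2: in=1 → ⊤ (was 0); enqueue []
  #4 pop 3: in=5 → 1 (no change)
  #5 pop 4: in=⊤ → 6 (was ⊥); enqueue [3]
  #6 pop 5: in=⊥ → 1 (no change)
  #7 pop 6: in=⊤ → ⊤ (was 6); enqueue []
  #8 pop 3: in=⊤ → ⊤ (was 1); enqueue []

Fixpoint:
  val[0] = 5
  val[1] = 1
  val[2] = ⊤
  val[3] = ⊤
  val[4] = 6
  val[5] = 1
  val[6] = ⊤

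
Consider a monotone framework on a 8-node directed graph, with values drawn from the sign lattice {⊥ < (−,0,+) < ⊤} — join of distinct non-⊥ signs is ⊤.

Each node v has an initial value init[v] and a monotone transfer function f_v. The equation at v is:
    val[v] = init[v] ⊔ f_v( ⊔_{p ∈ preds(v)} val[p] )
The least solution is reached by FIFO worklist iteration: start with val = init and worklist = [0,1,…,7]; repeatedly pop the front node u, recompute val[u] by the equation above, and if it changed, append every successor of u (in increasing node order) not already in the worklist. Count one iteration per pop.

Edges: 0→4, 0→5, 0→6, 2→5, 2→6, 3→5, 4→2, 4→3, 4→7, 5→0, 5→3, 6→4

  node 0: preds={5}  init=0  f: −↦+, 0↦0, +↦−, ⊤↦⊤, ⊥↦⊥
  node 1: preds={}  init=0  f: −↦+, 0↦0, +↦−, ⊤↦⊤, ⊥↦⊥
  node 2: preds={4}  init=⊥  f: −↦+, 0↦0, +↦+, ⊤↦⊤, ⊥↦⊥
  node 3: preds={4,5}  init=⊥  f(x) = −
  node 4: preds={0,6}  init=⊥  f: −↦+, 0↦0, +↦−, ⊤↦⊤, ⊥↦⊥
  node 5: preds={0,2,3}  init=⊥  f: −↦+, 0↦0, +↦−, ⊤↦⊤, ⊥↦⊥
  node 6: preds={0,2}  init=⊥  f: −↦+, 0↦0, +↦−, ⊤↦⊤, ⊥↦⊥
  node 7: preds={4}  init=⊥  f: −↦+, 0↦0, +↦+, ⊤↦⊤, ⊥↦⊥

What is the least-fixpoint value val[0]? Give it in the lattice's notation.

⊤

Iteration log — 20 steps:
  step 1. node 0  ⊔preds=⊥  new=0  stable
  step 2. node 1  ⊔preds=⊥  new=0  stable
  step 3. node 2  ⊔preds=⊥  new=⊥  stable
  step 4. node 3  ⊔preds=⊥  new=−  old=⊥  +wl: 
  step 5. node 4  ⊔preds=0  new=0  old=⊥  +wl: 2,3
  step 6. node 5  ⊔preds=⊤  new=⊤  old=⊥  +wl: 0
  step 7. node 6  ⊔preds=0  new=0  old=⊥  +wl: 4
  step 8. node 7  ⊔preds=0  new=0  old=⊥  +wl: 
  step 9. node 2  ⊔preds=0  new=0  old=⊥  +wl: 5,6
  step 10. node 3  ⊔preds=⊤  new=−  stable
  step 11. node 0  ⊔preds=⊤  new=⊤  old=0  +wl: 
  step 12. node 4  ⊔preds=⊤  new=⊤  old=0  +wl: 2,3,7
  step 13. node 5  ⊔preds=⊤  new=⊤  stable
  step 14. node 6  ⊔preds=⊤  new=⊤  old=0  +wl: 4
  step 15. node 2  ⊔preds=⊤  new=⊤  old=0  +wl: 5,6
  step 16. node 3  ⊔preds=⊤  new=−  stable
  step 17. node 7  ⊔preds=⊤  new=⊤  old=0  +wl: 
  step 18. node 4  ⊔preds=⊤  new=⊤  stable
  step 19. node 5  ⊔preds=⊤  new=⊤  stable
  step 20. node 6  ⊔preds=⊤  new=⊤  stable

Least fixpoint reached:
  node 0: ⊤
  node 1: 0
  node 2: ⊤
  node 3: −
  node 4: ⊤
  node 5: ⊤
  node 6: ⊤
  node 7: ⊤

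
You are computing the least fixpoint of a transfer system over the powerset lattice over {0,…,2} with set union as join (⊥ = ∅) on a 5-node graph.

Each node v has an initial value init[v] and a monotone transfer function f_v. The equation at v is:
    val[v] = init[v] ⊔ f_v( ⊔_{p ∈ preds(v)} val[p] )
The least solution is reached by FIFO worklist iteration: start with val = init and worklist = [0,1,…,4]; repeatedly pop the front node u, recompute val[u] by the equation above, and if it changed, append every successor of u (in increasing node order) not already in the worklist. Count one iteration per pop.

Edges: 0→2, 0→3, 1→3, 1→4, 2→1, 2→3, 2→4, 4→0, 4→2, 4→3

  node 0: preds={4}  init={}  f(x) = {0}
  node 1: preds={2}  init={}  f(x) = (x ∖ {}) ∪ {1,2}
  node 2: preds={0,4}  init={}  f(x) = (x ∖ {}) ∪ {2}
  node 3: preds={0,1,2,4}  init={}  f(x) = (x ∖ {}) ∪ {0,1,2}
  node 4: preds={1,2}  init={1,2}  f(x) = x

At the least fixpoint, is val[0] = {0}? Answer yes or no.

yes

Trace (10 dequeues):
  [1] u=0 | in {1,2} | out {0} | prev {} | push {}
  [2] u=1 | in {} | out {1,2} | prev {} | push {}
  [3] u=2 | in {0,1,2} | out {0,1,2} | prev {} | push {1}
  [4] u=3 | in {0,1,2} | out {0,1,2} | prev {} | push {}
  [5] u=4 | in {0,1,2} | out {0,1,2} | prev {1,2} | push {0,2,3}
  [6] u=1 | in {0,1,2} | out {0,1,2} | prev {1,2} | push {4}
  [7] u=0 | in {0,1,2} | out {0} | ==
  [8] u=2 | in {0,1,2} | out {0,1,2} | ==
  [9] u=3 | in {0,1,2} | out {0,1,2} | ==
  [10] u=4 | in {0,1,2} | out {0,1,2} | ==

Converged values:
  [0] {0}
  [1] {0,1,2}
  [2] {0,1,2}
  [3] {0,1,2}
  [4] {0,1,2}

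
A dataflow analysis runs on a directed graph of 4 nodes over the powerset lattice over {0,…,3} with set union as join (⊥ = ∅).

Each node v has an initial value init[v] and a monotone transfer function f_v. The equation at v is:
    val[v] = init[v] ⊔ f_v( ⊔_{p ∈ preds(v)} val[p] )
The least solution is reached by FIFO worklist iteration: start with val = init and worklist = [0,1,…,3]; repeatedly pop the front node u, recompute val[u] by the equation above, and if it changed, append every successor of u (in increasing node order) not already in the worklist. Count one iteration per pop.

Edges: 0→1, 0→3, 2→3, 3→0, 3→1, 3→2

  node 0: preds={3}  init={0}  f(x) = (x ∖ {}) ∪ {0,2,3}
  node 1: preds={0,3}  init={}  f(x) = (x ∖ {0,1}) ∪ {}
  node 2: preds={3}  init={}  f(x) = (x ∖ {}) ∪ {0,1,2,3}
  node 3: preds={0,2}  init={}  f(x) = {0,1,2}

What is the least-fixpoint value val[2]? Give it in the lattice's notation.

Worklist (8 pops):
  #1 pop 0: in={} → {0,2,3} (was {0}); enqueue []
  #2 pop 1: in={0,2,3} → {2,3} (was {}); enqueue []
  #3 pop 2: in={} → {0,1,2,3} (was {}); enqueue []
  #4 pop 3: in={0,1,2,3} → {0,1,2} (was {}); enqueue [0,1,2]
  #5 pop 0: in={0,1,2} → {0,1,2,3} (was {0,2,3}); enqueue [3]
  #6 pop 1: in={0,1,2,3} → {2,3} (no change)
  #7 pop 2: in={0,1,2} → {0,1,2,3} (no change)
  #8 pop 3: in={0,1,2,3} → {0,1,2} (no change)

Fixpoint:
  val[0] = {0,1,2,3}
  val[1] = {2,3}
  val[2] = {0,1,2,3}
  val[3] = {0,1,2}

{0,1,2,3}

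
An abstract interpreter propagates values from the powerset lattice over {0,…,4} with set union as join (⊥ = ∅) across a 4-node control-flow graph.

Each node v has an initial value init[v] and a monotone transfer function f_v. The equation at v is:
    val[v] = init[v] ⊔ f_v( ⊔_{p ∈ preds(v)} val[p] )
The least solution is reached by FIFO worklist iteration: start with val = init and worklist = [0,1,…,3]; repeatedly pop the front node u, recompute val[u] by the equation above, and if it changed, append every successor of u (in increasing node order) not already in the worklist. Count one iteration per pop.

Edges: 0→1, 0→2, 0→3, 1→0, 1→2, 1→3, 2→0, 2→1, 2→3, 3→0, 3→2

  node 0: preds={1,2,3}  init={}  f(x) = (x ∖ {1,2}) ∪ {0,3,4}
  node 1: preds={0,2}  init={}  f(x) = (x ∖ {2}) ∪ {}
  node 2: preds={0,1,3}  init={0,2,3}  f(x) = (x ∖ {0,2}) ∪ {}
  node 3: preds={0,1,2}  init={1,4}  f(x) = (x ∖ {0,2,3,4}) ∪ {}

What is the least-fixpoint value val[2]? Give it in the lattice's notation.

Worklist (9 pops):
  #1 pop 0: in={0,1,2,3,4} → {0,3,4} (was {}); enqueue []
  #2 pop 1: in={0,2,3,4} → {0,3,4} (was {}); enqueue [0]
  #3 pop 2: in={0,1,3,4} → {0,1,2,3,4} (was {0,2,3}); enqueue [1]
  #4 pop 3: in={0,1,2,3,4} → {1,4} (no change)
  #5 pop 0: in={0,1,2,3,4} → {0,3,4} (no change)
  #6 pop 1: in={0,1,2,3,4} → {0,1,3,4} (was {0,3,4}); enqueue [0,2,3]
  #7 pop 0: in={0,1,2,3,4} → {0,3,4} (no change)
  #8 pop 2: in={0,1,3,4} → {0,1,2,3,4} (no change)
  #9 pop 3: in={0,1,2,3,4} → {1,4} (no change)

Fixpoint:
  val[0] = {0,3,4}
  val[1] = {0,1,3,4}
  val[2] = {0,1,2,3,4}
  val[3] = {1,4}

{0,1,2,3,4}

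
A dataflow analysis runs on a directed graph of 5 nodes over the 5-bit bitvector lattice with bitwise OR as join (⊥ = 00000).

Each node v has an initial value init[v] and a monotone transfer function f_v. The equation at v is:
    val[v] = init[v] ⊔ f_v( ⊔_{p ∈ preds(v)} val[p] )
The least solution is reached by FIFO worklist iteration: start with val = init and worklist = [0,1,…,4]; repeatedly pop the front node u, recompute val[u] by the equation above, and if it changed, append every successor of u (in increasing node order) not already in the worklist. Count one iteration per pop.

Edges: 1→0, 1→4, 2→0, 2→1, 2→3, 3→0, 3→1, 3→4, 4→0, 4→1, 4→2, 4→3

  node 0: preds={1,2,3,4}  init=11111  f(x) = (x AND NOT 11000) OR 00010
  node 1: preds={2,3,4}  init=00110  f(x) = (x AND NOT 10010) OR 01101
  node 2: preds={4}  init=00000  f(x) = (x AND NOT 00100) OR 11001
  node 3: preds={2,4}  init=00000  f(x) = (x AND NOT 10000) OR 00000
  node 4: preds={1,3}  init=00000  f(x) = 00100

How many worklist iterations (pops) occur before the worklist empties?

Worklist (12 pops):
  #1 pop 0: in=00110 → 11111 (no change)
  #2 pop 1: in=00000 → 01111 (was 00110); enqueue [0]
  #3 pop 2: in=00000 → 11001 (was 00000); enqueue [1]
  #4 pop 3: in=11001 → 01001 (was 00000); enqueue []
  #5 pop 4: in=01111 → 00100 (was 00000); enqueue [2,3]
  #6 pop 0: in=11111 → 11111 (no change)
  #7 pop 1: in=11101 → 01111 (no change)
  #8 pop 2: in=00100 → 11001 (no change)
  #9 pop 3: in=11101 → 01101 (was 01001); enqueue [0,1,4]
  #10 pop 0: in=11111 → 11111 (no change)
  #11 pop 1: in=11101 → 01111 (no change)
  #12 pop 4: in=01111 → 00100 (no change)

Fixpoint:
  val[0] = 11111
  val[1] = 01111
  val[2] = 11001
  val[3] = 01101
  val[4] = 00100

12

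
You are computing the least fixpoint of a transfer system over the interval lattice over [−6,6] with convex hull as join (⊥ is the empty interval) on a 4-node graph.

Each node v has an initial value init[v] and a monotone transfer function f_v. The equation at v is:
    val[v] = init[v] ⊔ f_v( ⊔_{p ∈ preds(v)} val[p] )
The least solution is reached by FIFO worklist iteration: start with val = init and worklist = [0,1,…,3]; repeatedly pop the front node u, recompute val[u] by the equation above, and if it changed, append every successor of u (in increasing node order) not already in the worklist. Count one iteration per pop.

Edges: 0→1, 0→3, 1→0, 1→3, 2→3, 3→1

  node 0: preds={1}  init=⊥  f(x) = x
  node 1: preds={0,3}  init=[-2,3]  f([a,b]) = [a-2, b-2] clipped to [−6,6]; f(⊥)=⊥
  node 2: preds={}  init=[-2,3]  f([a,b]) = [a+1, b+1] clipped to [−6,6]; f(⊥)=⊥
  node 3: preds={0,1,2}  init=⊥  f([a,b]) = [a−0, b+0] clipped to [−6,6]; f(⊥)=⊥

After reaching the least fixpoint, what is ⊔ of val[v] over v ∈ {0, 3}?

[-6,3]

Iteration log — 10 steps:
  step 1. node 0  ⊔preds=[-2,3]  new=[-2,3]  old=⊥  +wl: 
  step 2. node 1  ⊔preds=[-2,3]  new=[-4,3]  old=[-2,3]  +wl: 0
  step 3. node 2  ⊔preds=⊥  new=[-2,3]  stable
  step 4. node 3  ⊔preds=[-4,3]  new=[-4,3]  old=⊥  +wl: 1
  step 5. node 0  ⊔preds=[-4,3]  new=[-4,3]  old=[-2,3]  +wl: 3
  step 6. node 1  ⊔preds=[-4,3]  new=[-6,3]  old=[-4,3]  +wl: 0
  step 7. node 3  ⊔preds=[-6,3]  new=[-6,3]  old=[-4,3]  +wl: 1
  step 8. node 0  ⊔preds=[-6,3]  new=[-6,3]  old=[-4,3]  +wl: 3
  step 9. node 1  ⊔preds=[-6,3]  new=[-6,3]  stable
  step 10. node 3  ⊔preds=[-6,3]  new=[-6,3]  stable

Least fixpoint reached:
  node 0: [-6,3]
  node 1: [-6,3]
  node 2: [-2,3]
  node 3: [-6,3]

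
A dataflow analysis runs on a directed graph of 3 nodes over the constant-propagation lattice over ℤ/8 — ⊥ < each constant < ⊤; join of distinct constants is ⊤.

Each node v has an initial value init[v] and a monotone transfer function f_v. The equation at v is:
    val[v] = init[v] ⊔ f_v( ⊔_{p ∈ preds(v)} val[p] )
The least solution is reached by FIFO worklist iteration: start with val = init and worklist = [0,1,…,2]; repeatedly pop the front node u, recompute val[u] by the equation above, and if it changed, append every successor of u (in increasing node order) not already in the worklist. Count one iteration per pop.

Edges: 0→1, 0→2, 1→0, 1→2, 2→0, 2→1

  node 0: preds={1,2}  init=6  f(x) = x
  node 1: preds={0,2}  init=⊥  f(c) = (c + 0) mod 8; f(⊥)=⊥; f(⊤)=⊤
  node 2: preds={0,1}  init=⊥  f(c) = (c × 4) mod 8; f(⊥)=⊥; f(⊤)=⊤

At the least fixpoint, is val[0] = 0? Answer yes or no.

Iteration log — 8 steps:
  step 1. node 0  ⊔preds=⊥  new=6  stable
  step 2. node 1  ⊔preds=6  new=6  old=⊥  +wl: 0
  step 3. node 2  ⊔preds=6  new=0  old=⊥  +wl: 1
  step 4. node 0  ⊔preds=⊤  new=⊤  old=6  +wl: 2
  step 5. node 1  ⊔preds=⊤  new=⊤  old=6  +wl: 0
  step 6. node 2  ⊔preds=⊤  new=⊤  old=0  +wl: 1
  step 7. node 0  ⊔preds=⊤  new=⊤  stable
  step 8. node 1  ⊔preds=⊤  new=⊤  stable

Least fixpoint reached:
  node 0: ⊤
  node 1: ⊤
  node 2: ⊤

no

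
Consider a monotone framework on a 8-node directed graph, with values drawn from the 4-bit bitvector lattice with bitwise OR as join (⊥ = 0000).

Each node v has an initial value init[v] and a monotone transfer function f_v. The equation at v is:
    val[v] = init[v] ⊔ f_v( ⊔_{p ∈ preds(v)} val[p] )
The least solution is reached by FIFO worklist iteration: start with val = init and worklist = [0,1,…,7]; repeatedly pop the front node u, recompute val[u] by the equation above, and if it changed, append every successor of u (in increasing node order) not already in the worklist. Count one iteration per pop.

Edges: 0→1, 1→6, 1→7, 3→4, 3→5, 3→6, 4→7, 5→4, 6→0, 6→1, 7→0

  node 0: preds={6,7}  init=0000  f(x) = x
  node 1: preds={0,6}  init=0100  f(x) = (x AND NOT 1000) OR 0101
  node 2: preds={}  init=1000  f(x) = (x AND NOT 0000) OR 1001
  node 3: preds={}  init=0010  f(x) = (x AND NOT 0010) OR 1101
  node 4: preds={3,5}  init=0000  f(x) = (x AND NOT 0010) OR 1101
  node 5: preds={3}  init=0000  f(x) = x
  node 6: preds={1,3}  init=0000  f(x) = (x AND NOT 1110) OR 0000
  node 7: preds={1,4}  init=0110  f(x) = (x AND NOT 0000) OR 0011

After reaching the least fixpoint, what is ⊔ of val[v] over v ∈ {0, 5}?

Worklist (11 pops):
  #1 pop 0: in=0110 → 0110 (was 0000); enqueue []
  #2 pop 1: in=0110 → 0111 (was 0100); enqueue []
  #3 pop 2: in=0000 → 1001 (was 1000); enqueue []
  #4 pop 3: in=0000 → 1111 (was 0010); enqueue []
  #5 pop 4: in=1111 → 1101 (was 0000); enqueue []
  #6 pop 5: in=1111 → 1111 (was 0000); enqueue [4]
  #7 pop 6: in=1111 → 0001 (was 0000); enqueue [0,1]
  #8 pop 7: in=1111 → 1111 (was 0110); enqueue []
  #9 pop 4: in=1111 → 1101 (no change)
  #10 pop 0: in=1111 → 1111 (was 0110); enqueue []
  #11 pop 1: in=1111 → 0111 (no change)

Fixpoint:
  val[0] = 1111
  val[1] = 0111
  val[2] = 1001
  val[3] = 1111
  val[4] = 1101
  val[5] = 1111
  val[6] = 0001
  val[7] = 1111

1111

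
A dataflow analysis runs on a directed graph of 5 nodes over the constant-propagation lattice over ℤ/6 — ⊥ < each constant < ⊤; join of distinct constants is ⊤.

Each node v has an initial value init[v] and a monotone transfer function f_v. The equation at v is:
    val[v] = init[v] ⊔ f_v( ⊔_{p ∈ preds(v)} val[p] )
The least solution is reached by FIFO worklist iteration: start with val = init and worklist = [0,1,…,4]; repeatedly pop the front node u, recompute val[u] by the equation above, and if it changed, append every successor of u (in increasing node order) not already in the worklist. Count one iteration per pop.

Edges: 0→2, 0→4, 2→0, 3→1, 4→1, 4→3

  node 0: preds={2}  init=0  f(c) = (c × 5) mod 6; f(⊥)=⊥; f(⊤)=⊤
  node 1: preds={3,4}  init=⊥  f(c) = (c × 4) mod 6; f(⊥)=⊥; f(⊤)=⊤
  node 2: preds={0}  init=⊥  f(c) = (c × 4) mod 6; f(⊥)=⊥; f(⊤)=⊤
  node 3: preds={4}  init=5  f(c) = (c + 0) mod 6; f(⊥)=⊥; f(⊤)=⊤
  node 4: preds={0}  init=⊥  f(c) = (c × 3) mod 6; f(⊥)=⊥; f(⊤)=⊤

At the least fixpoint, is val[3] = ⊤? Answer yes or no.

Worklist (9 pops):
  #1 pop 0: in=⊥ → 0 (no change)
  #2 pop 1: in=5 → 2 (was ⊥); enqueue []
  #3 pop 2: in=0 → 0 (was ⊥); enqueue [0]
  #4 pop 3: in=⊥ → 5 (no change)
  #5 pop 4: in=0 → 0 (was ⊥); enqueue [1,3]
  #6 pop 0: in=0 → 0 (no change)
  #7 pop 1: in=⊤ → ⊤ (was 2); enqueue []
  #8 pop 3: in=0 → ⊤ (was 5); enqueue [1]
  #9 pop 1: in=⊤ → ⊤ (no change)

Fixpoint:
  val[0] = 0
  val[1] = ⊤
  val[2] = 0
  val[3] = ⊤
  val[4] = 0

yes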